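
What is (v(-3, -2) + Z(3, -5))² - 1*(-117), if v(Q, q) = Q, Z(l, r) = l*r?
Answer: 441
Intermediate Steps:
(v(-3, -2) + Z(3, -5))² - 1*(-117) = (-3 + 3*(-5))² - 1*(-117) = (-3 - 15)² + 117 = (-18)² + 117 = 324 + 117 = 441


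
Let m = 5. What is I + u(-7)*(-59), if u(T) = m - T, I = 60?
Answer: -648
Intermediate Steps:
u(T) = 5 - T
I + u(-7)*(-59) = 60 + (5 - 1*(-7))*(-59) = 60 + (5 + 7)*(-59) = 60 + 12*(-59) = 60 - 708 = -648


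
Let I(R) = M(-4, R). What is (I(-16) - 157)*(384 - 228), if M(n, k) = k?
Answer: -26988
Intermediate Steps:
I(R) = R
(I(-16) - 157)*(384 - 228) = (-16 - 157)*(384 - 228) = -173*156 = -26988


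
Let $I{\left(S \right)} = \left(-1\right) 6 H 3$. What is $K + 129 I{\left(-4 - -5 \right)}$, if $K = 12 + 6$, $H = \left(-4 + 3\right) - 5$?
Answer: $13950$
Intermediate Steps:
$H = -6$ ($H = -1 - 5 = -6$)
$I{\left(S \right)} = 108$ ($I{\left(S \right)} = \left(-1\right) 6 \left(-6\right) 3 = \left(-6\right) \left(-6\right) 3 = 36 \cdot 3 = 108$)
$K = 18$
$K + 129 I{\left(-4 - -5 \right)} = 18 + 129 \cdot 108 = 18 + 13932 = 13950$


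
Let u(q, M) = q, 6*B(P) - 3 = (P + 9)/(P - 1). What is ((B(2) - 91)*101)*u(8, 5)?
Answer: -214928/3 ≈ -71643.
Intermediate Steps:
B(P) = ½ + (9 + P)/(6*(-1 + P)) (B(P) = ½ + ((P + 9)/(P - 1))/6 = ½ + ((9 + P)/(-1 + P))/6 = ½ + (9 + P)/(6*(-1 + P)))
((B(2) - 91)*101)*u(8, 5) = (((3 + 2*2)/(3*(-1 + 2)) - 91)*101)*8 = (((⅓)*(3 + 4)/1 - 91)*101)*8 = (((⅓)*1*7 - 91)*101)*8 = ((7/3 - 91)*101)*8 = -266/3*101*8 = -26866/3*8 = -214928/3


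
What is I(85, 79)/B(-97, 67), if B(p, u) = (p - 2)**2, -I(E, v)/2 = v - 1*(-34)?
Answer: -226/9801 ≈ -0.023059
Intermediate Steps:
I(E, v) = -68 - 2*v (I(E, v) = -2*(v - 1*(-34)) = -2*(v + 34) = -2*(34 + v) = -68 - 2*v)
B(p, u) = (-2 + p)**2
I(85, 79)/B(-97, 67) = (-68 - 2*79)/((-2 - 97)**2) = (-68 - 158)/((-99)**2) = -226/9801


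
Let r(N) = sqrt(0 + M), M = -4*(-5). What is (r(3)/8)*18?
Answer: 9*sqrt(5)/2 ≈ 10.062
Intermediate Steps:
M = 20
r(N) = 2*sqrt(5) (r(N) = sqrt(0 + 20) = sqrt(20) = 2*sqrt(5))
(r(3)/8)*18 = ((2*sqrt(5))/8)*18 = (sqrt(5)/4)*18 = 9*sqrt(5)/2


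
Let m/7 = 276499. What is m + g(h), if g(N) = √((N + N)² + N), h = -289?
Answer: 1935493 + 17*√1155 ≈ 1.9361e+6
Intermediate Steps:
m = 1935493 (m = 7*276499 = 1935493)
g(N) = √(N + 4*N²) (g(N) = √((2*N)² + N) = √(4*N² + N) = √(N + 4*N²))
m + g(h) = 1935493 + √(-289*(1 + 4*(-289))) = 1935493 + √(-289*(1 - 1156)) = 1935493 + √(-289*(-1155)) = 1935493 + √333795 = 1935493 + 17*√1155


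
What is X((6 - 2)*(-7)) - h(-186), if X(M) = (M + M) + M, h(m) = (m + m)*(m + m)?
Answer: -138468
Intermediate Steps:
h(m) = 4*m² (h(m) = (2*m)*(2*m) = 4*m²)
X(M) = 3*M (X(M) = 2*M + M = 3*M)
X((6 - 2)*(-7)) - h(-186) = 3*((6 - 2)*(-7)) - 4*(-186)² = 3*(4*(-7)) - 4*34596 = 3*(-28) - 1*138384 = -84 - 138384 = -138468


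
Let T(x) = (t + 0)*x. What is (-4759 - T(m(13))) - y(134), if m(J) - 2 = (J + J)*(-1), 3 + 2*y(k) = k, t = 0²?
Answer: -9649/2 ≈ -4824.5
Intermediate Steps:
t = 0
y(k) = -3/2 + k/2
m(J) = 2 - 2*J (m(J) = 2 + (J + J)*(-1) = 2 + (2*J)*(-1) = 2 - 2*J)
T(x) = 0 (T(x) = (0 + 0)*x = 0*x = 0)
(-4759 - T(m(13))) - y(134) = (-4759 - 1*0) - (-3/2 + (½)*134) = (-4759 + 0) - (-3/2 + 67) = -4759 - 1*131/2 = -4759 - 131/2 = -9649/2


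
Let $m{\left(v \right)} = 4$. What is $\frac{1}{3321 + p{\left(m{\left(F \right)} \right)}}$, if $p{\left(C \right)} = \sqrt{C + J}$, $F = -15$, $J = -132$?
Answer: $\frac{3321}{11029169} - \frac{8 i \sqrt{2}}{11029169} \approx 0.00030111 - 1.0258 \cdot 10^{-6} i$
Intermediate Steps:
$p{\left(C \right)} = \sqrt{-132 + C}$ ($p{\left(C \right)} = \sqrt{C - 132} = \sqrt{-132 + C}$)
$\frac{1}{3321 + p{\left(m{\left(F \right)} \right)}} = \frac{1}{3321 + \sqrt{-132 + 4}} = \frac{1}{3321 + \sqrt{-128}} = \frac{1}{3321 + 8 i \sqrt{2}}$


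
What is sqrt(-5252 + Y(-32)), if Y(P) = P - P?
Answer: 2*I*sqrt(1313) ≈ 72.471*I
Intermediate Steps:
Y(P) = 0
sqrt(-5252 + Y(-32)) = sqrt(-5252 + 0) = sqrt(-5252) = 2*I*sqrt(1313)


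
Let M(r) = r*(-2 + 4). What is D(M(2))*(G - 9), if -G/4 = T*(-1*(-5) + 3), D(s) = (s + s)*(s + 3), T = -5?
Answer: 8456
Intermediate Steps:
M(r) = 2*r (M(r) = r*2 = 2*r)
D(s) = 2*s*(3 + s) (D(s) = (2*s)*(3 + s) = 2*s*(3 + s))
G = 160 (G = -(-20)*(-1*(-5) + 3) = -(-20)*(5 + 3) = -(-20)*8 = -4*(-40) = 160)
D(M(2))*(G - 9) = (2*(2*2)*(3 + 2*2))*(160 - 9) = (2*4*(3 + 4))*151 = (2*4*7)*151 = 56*151 = 8456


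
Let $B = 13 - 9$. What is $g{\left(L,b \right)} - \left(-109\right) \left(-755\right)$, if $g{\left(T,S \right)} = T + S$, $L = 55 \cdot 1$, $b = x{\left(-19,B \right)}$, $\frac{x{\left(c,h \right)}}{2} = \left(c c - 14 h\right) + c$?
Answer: $-81668$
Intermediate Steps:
$B = 4$
$x{\left(c,h \right)} = - 28 h + 2 c + 2 c^{2}$ ($x{\left(c,h \right)} = 2 \left(\left(c c - 14 h\right) + c\right) = 2 \left(\left(c^{2} - 14 h\right) + c\right) = 2 \left(c + c^{2} - 14 h\right) = - 28 h + 2 c + 2 c^{2}$)
$b = 572$ ($b = \left(-28\right) 4 + 2 \left(-19\right) + 2 \left(-19\right)^{2} = -112 - 38 + 2 \cdot 361 = -112 - 38 + 722 = 572$)
$L = 55$
$g{\left(T,S \right)} = S + T$
$g{\left(L,b \right)} - \left(-109\right) \left(-755\right) = \left(572 + 55\right) - \left(-109\right) \left(-755\right) = 627 - 82295 = -81668$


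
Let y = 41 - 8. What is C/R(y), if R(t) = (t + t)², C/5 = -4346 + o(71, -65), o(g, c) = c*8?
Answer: -4055/726 ≈ -5.5854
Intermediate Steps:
o(g, c) = 8*c
C = -24330 (C = 5*(-4346 + 8*(-65)) = 5*(-4346 - 520) = 5*(-4866) = -24330)
y = 33
R(t) = 4*t² (R(t) = (2*t)² = 4*t²)
C/R(y) = -24330/(4*33²) = -24330/(4*1089) = -24330/4356 = -24330*1/4356 = -4055/726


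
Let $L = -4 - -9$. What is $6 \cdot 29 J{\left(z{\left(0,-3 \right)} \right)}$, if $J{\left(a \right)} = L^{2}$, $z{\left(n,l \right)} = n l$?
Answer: $4350$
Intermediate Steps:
$L = 5$ ($L = -4 + 9 = 5$)
$z{\left(n,l \right)} = l n$
$J{\left(a \right)} = 25$ ($J{\left(a \right)} = 5^{2} = 25$)
$6 \cdot 29 J{\left(z{\left(0,-3 \right)} \right)} = 6 \cdot 29 \cdot 25 = 174 \cdot 25 = 4350$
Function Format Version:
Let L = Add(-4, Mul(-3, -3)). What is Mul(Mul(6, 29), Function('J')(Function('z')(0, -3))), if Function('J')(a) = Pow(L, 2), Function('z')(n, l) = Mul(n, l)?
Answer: 4350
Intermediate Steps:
L = 5 (L = Add(-4, 9) = 5)
Function('z')(n, l) = Mul(l, n)
Function('J')(a) = 25 (Function('J')(a) = Pow(5, 2) = 25)
Mul(Mul(6, 29), Function('J')(Function('z')(0, -3))) = Mul(Mul(6, 29), 25) = Mul(174, 25) = 4350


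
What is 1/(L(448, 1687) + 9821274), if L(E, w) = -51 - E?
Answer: 1/9820775 ≈ 1.0182e-7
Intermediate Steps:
1/(L(448, 1687) + 9821274) = 1/((-51 - 1*448) + 9821274) = 1/((-51 - 448) + 9821274) = 1/(-499 + 9821274) = 1/9820775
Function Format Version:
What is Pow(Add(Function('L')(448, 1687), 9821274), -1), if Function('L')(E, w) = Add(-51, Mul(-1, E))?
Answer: Rational(1, 9820775) ≈ 1.0182e-7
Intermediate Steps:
Pow(Add(Function('L')(448, 1687), 9821274), -1) = Pow(Add(Add(-51, Mul(-1, 448)), 9821274), -1) = Pow(Add(Add(-51, -448), 9821274), -1) = Pow(Add(-499, 9821274), -1) = Pow(9820775, -1) = Rational(1, 9820775)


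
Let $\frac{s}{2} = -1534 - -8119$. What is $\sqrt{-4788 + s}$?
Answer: $\sqrt{8382} \approx 91.553$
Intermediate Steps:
$s = 13170$ ($s = 2 \left(-1534 - -8119\right) = 2 \left(-1534 + 8119\right) = 2 \cdot 6585 = 13170$)
$\sqrt{-4788 + s} = \sqrt{-4788 + 13170} = \sqrt{8382}$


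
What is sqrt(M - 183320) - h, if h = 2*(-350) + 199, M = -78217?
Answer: 501 + I*sqrt(261537) ≈ 501.0 + 511.41*I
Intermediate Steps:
h = -501 (h = -700 + 199 = -501)
sqrt(M - 183320) - h = sqrt(-78217 - 183320) - 1*(-501) = sqrt(-261537) + 501 = I*sqrt(261537) + 501 = 501 + I*sqrt(261537)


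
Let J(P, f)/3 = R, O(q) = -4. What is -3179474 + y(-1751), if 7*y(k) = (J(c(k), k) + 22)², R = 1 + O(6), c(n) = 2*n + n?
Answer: -22256149/7 ≈ -3.1794e+6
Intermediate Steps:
c(n) = 3*n
R = -3 (R = 1 - 4 = -3)
J(P, f) = -9 (J(P, f) = 3*(-3) = -9)
y(k) = 169/7 (y(k) = (-9 + 22)²/7 = (⅐)*13² = (⅐)*169 = 169/7)
-3179474 + y(-1751) = -3179474 + 169/7 = -22256149/7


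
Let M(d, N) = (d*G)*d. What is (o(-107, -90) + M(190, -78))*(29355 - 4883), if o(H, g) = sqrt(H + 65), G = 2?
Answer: 1766878400 + 24472*I*sqrt(42) ≈ 1.7669e+9 + 1.586e+5*I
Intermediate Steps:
M(d, N) = 2*d**2 (M(d, N) = (d*2)*d = (2*d)*d = 2*d**2)
o(H, g) = sqrt(65 + H)
(o(-107, -90) + M(190, -78))*(29355 - 4883) = (sqrt(65 - 107) + 2*190**2)*(29355 - 4883) = (sqrt(-42) + 2*36100)*24472 = (I*sqrt(42) + 72200)*24472 = (72200 + I*sqrt(42))*24472 = 1766878400 + 24472*I*sqrt(42)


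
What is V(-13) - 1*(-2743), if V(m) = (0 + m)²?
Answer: 2912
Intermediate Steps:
V(m) = m²
V(-13) - 1*(-2743) = (-13)² - 1*(-2743) = 169 + 2743 = 2912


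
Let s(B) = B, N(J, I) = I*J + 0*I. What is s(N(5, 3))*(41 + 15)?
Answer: 840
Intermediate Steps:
N(J, I) = I*J (N(J, I) = I*J + 0 = I*J)
s(N(5, 3))*(41 + 15) = (3*5)*(41 + 15) = 15*56 = 840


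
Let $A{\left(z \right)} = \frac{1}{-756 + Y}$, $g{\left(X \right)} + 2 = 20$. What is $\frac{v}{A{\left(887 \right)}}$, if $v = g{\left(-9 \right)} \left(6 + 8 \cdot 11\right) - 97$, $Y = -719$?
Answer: $-2352625$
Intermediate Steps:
$g{\left(X \right)} = 18$ ($g{\left(X \right)} = -2 + 20 = 18$)
$v = 1595$ ($v = 18 \left(6 + 8 \cdot 11\right) - 97 = 18 \left(6 + 88\right) - 97 = 18 \cdot 94 - 97 = 1692 - 97 = 1595$)
$A{\left(z \right)} = - \frac{1}{1475}$ ($A{\left(z \right)} = \frac{1}{-756 - 719} = \frac{1}{-1475} = - \frac{1}{1475}$)
$\frac{v}{A{\left(887 \right)}} = \frac{1595}{- \frac{1}{1475}} = 1595 \left(-1475\right) = -2352625$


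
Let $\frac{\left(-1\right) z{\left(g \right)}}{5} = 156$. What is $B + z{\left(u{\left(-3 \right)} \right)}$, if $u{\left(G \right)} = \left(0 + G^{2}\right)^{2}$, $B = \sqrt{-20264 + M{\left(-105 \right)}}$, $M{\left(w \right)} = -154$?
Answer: $-780 + i \sqrt{20418} \approx -780.0 + 142.89 i$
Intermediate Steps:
$B = i \sqrt{20418}$ ($B = \sqrt{-20264 - 154} = \sqrt{-20418} = i \sqrt{20418} \approx 142.89 i$)
$u{\left(G \right)} = G^{4}$ ($u{\left(G \right)} = \left(G^{2}\right)^{2} = G^{4}$)
$z{\left(g \right)} = -780$ ($z{\left(g \right)} = \left(-5\right) 156 = -780$)
$B + z{\left(u{\left(-3 \right)} \right)} = i \sqrt{20418} - 780 = -780 + i \sqrt{20418}$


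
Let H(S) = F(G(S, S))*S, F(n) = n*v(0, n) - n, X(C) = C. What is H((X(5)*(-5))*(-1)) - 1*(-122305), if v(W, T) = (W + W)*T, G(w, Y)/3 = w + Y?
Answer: 118555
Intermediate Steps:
G(w, Y) = 3*Y + 3*w (G(w, Y) = 3*(w + Y) = 3*(Y + w) = 3*Y + 3*w)
v(W, T) = 2*T*W (v(W, T) = (2*W)*T = 2*T*W)
F(n) = -n (F(n) = n*(2*n*0) - n = n*0 - n = 0 - n = -n)
H(S) = -6*S² (H(S) = (-(3*S + 3*S))*S = (-6*S)*S = -6*S²)
H((X(5)*(-5))*(-1)) - 1*(-122305) = -6*((5*(-5))*(-1))² - 1*(-122305) = -6*(-25*(-1))² + 122305 = -6*25² + 122305 = -6*625 + 122305 = -3750 + 122305 = 118555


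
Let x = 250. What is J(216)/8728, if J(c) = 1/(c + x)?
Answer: 1/4067248 ≈ 2.4587e-7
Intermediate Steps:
J(c) = 1/(250 + c) (J(c) = 1/(c + 250) = 1/(250 + c))
J(216)/8728 = 1/((250 + 216)*8728) = (1/8728)/466 = (1/466)*(1/8728) = 1/4067248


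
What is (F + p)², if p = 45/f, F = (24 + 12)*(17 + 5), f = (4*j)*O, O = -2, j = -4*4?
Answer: 10286219241/16384 ≈ 6.2782e+5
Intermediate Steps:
j = -16
f = 128 (f = (4*(-16))*(-2) = -64*(-2) = 128)
F = 792 (F = 36*22 = 792)
p = 45/128 ≈ 0.35156
(F + p)² = (792 + 45/128)² = (101421/128)² = 10286219241/16384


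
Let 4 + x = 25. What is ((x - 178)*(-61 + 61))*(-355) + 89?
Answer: 89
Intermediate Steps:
x = 21 (x = -4 + 25 = 21)
((x - 178)*(-61 + 61))*(-355) + 89 = ((21 - 178)*(-61 + 61))*(-355) + 89 = -157*0*(-355) + 89 = 0*(-355) + 89 = 0 + 89 = 89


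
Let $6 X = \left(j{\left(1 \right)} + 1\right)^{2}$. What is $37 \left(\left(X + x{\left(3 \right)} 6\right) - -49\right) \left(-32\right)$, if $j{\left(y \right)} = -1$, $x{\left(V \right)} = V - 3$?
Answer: $-58016$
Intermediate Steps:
$x{\left(V \right)} = -3 + V$
$X = 0$ ($X = \frac{\left(-1 + 1\right)^{2}}{6} = \frac{0^{2}}{6} = \frac{1}{6} \cdot 0 = 0$)
$37 \left(\left(X + x{\left(3 \right)} 6\right) - -49\right) \left(-32\right) = 37 \left(\left(0 + \left(-3 + 3\right) 6\right) - -49\right) \left(-32\right) = 37 \left(\left(0 + 0 \cdot 6\right) + 49\right) \left(-32\right) = 37 \left(\left(0 + 0\right) + 49\right) \left(-32\right) = 37 \left(0 + 49\right) \left(-32\right) = 37 \cdot 49 \left(-32\right) = 1813 \left(-32\right) = -58016$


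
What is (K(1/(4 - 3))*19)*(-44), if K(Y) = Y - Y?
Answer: 0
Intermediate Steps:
K(Y) = 0
(K(1/(4 - 3))*19)*(-44) = (0*19)*(-44) = 0*(-44) = 0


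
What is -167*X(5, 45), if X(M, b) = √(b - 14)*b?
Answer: -7515*√31 ≈ -41842.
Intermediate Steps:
X(M, b) = b*√(-14 + b) (X(M, b) = √(-14 + b)*b = b*√(-14 + b))
-167*X(5, 45) = -7515*√(-14 + 45) = -7515*√31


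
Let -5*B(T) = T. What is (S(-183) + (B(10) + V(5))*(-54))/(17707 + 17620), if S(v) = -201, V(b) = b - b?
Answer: -93/35327 ≈ -0.0026325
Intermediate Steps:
B(T) = -T/5
V(b) = 0
(S(-183) + (B(10) + V(5))*(-54))/(17707 + 17620) = (-201 + (-⅕*10 + 0)*(-54))/(17707 + 17620) = (-201 + (-2 + 0)*(-54))/35327 = (-201 - 2*(-54))*(1/35327) = (-201 + 108)*(1/35327) = -93*1/35327 = -93/35327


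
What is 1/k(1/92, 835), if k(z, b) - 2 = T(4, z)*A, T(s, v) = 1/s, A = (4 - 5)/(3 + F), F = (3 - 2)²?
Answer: 16/31 ≈ 0.51613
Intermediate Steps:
F = 1 (F = 1² = 1)
A = -¼ (A = (4 - 5)/(3 + 1) = -1/4 = -1*¼ = -¼ ≈ -0.25000)
k(z, b) = 31/16 (k(z, b) = 2 - ¼/4 = 2 + (¼)*(-¼) = 2 - 1/16 = 31/16)
1/k(1/92, 835) = 1/(31/16) = 16/31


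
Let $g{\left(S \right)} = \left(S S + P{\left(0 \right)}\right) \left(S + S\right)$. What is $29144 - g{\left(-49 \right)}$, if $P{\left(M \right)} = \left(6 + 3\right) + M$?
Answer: $265324$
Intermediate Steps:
$P{\left(M \right)} = 9 + M$
$g{\left(S \right)} = 2 S \left(9 + S^{2}\right)$ ($g{\left(S \right)} = \left(S S + \left(9 + 0\right)\right) \left(S + S\right) = \left(S^{2} + 9\right) 2 S = \left(9 + S^{2}\right) 2 S = 2 S \left(9 + S^{2}\right)$)
$29144 - g{\left(-49 \right)} = 29144 - 2 \left(-49\right) \left(9 + \left(-49\right)^{2}\right) = 29144 - 2 \left(-49\right) \left(9 + 2401\right) = 29144 - 2 \left(-49\right) 2410 = 29144 - -236180 = 29144 + 236180 = 265324$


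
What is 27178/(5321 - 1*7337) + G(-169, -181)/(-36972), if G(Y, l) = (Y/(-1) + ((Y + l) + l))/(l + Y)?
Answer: -116299433/8626800 ≈ -13.481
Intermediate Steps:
G(Y, l) = 2*l/(Y + l) (G(Y, l) = (Y*(-1) + (Y + 2*l))/(Y + l) = (-Y + (Y + 2*l))/(Y + l) = (2*l)/(Y + l) = 2*l/(Y + l))
27178/(5321 - 1*7337) + G(-169, -181)/(-36972) = 27178/(5321 - 1*7337) + (2*(-181)/(-169 - 181))/(-36972) = 27178/(5321 - 7337) + (2*(-181)/(-350))*(-1/36972) = 27178/(-2016) + (2*(-181)*(-1/350))*(-1/36972) = 27178*(-1/2016) + (181/175)*(-1/36972) = -13589/1008 - 181/6470100 = -116299433/8626800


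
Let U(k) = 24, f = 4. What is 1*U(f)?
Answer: 24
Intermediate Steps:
1*U(f) = 1*24 = 24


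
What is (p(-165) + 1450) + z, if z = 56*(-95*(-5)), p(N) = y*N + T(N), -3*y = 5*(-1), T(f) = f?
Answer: 27610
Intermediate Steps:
y = 5/3 (y = -5*(-1)/3 = -⅓*(-5) = 5/3 ≈ 1.6667)
p(N) = 8*N/3 (p(N) = 5*N/3 + N = 8*N/3)
z = 26600 (z = 56*475 = 26600)
(p(-165) + 1450) + z = ((8/3)*(-165) + 1450) + 26600 = (-440 + 1450) + 26600 = 1010 + 26600 = 27610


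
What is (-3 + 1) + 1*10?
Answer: 8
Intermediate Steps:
(-3 + 1) + 1*10 = -2 + 10 = 8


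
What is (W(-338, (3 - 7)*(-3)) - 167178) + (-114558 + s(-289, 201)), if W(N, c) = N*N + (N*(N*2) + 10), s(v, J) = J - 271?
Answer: 60936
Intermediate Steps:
s(v, J) = -271 + J
W(N, c) = 10 + 3*N**2 (W(N, c) = N**2 + (N*(2*N) + 10) = N**2 + (2*N**2 + 10) = N**2 + (10 + 2*N**2) = 10 + 3*N**2)
(W(-338, (3 - 7)*(-3)) - 167178) + (-114558 + s(-289, 201)) = ((10 + 3*(-338)**2) - 167178) + (-114558 + (-271 + 201)) = ((10 + 3*114244) - 167178) + (-114558 - 70) = ((10 + 342732) - 167178) - 114628 = (342742 - 167178) - 114628 = 175564 - 114628 = 60936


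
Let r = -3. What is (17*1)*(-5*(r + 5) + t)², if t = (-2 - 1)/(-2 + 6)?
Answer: 31433/16 ≈ 1964.6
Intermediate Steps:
t = -¾ (t = -3/4 = -3*¼ = -¾ ≈ -0.75000)
(17*1)*(-5*(r + 5) + t)² = (17*1)*(-5*(-3 + 5) - ¾)² = 17*(-5*2 - ¾)² = 17*(-10 - ¾)² = 17*(-43/4)² = 17*(1849/16) = 31433/16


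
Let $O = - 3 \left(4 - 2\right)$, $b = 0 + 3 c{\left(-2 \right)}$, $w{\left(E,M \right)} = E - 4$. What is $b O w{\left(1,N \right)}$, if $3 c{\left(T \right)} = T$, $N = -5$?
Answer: $-36$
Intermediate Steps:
$c{\left(T \right)} = \frac{T}{3}$
$w{\left(E,M \right)} = -4 + E$
$b = -2$ ($b = 0 + 3 \cdot \frac{1}{3} \left(-2\right) = 0 + 3 \left(- \frac{2}{3}\right) = 0 - 2 = -2$)
$O = -6$ ($O = \left(-3\right) 2 = -6$)
$b O w{\left(1,N \right)} = \left(-2\right) \left(-6\right) \left(-4 + 1\right) = 12 \left(-3\right) = -36$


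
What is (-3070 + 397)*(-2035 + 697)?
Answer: 3576474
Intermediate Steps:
(-3070 + 397)*(-2035 + 697) = -2673*(-1338) = 3576474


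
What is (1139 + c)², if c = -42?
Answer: 1203409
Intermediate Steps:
(1139 + c)² = (1139 - 42)² = 1097² = 1203409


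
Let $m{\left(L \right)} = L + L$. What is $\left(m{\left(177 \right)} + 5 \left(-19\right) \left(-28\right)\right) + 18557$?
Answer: $21571$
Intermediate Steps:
$m{\left(L \right)} = 2 L$
$\left(m{\left(177 \right)} + 5 \left(-19\right) \left(-28\right)\right) + 18557 = \left(2 \cdot 177 + 5 \left(-19\right) \left(-28\right)\right) + 18557 = \left(354 - -2660\right) + 18557 = \left(354 + 2660\right) + 18557 = 3014 + 18557 = 21571$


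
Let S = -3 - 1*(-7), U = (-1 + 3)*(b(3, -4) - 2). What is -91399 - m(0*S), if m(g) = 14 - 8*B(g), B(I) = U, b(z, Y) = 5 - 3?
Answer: -91413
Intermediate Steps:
b(z, Y) = 2
U = 0 (U = (-1 + 3)*(2 - 2) = 2*0 = 0)
B(I) = 0
S = 4 (S = -3 + 7 = 4)
m(g) = 14 (m(g) = 14 - 8*0 = 14 + 0 = 14)
-91399 - m(0*S) = -91399 - 1*14 = -91399 - 14 = -91413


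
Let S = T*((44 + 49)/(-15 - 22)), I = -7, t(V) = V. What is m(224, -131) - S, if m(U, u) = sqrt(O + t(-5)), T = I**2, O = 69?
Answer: 4853/37 ≈ 131.16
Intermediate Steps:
T = 49 (T = (-7)**2 = 49)
m(U, u) = 8 (m(U, u) = sqrt(69 - 5) = sqrt(64) = 8)
S = -4557/37 (S = 49*((44 + 49)/(-15 - 22)) = 49*(93/(-37)) = 49*(93*(-1/37)) = 49*(-93/37) = -4557/37 ≈ -123.16)
m(224, -131) - S = 8 - 1*(-4557/37) = 8 + 4557/37 = 4853/37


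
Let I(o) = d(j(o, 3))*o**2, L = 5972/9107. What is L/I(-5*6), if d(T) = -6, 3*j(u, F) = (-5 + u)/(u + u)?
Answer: -1493/12294450 ≈ -0.00012144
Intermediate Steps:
L = 5972/9107 (L = 5972*(1/9107) = 5972/9107 ≈ 0.65576)
j(u, F) = (-5 + u)/(6*u) (j(u, F) = ((-5 + u)/(u + u))/3 = ((-5 + u)/((2*u)))/3 = ((-5 + u)*(1/(2*u)))/3 = ((-5 + u)/(2*u))/3 = (-5 + u)/(6*u))
I(o) = -6*o**2
L/I(-5*6) = 5972/(9107*((-6*(-5*6)**2))) = 5972/(9107*((-6*(-30)**2))) = 5972/(9107*((-6*900))) = (5972/9107)/(-5400) = (5972/9107)*(-1/5400) = -1493/12294450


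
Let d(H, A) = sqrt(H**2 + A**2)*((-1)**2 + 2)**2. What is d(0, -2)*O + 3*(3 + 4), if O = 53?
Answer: 975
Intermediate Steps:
d(H, A) = 9*sqrt(A**2 + H**2) (d(H, A) = sqrt(A**2 + H**2)*(1 + 2)**2 = sqrt(A**2 + H**2)*3**2 = sqrt(A**2 + H**2)*9 = 9*sqrt(A**2 + H**2))
d(0, -2)*O + 3*(3 + 4) = (9*sqrt((-2)**2 + 0**2))*53 + 3*(3 + 4) = (9*sqrt(4 + 0))*53 + 3*7 = (9*sqrt(4))*53 + 21 = (9*2)*53 + 21 = 18*53 + 21 = 954 + 21 = 975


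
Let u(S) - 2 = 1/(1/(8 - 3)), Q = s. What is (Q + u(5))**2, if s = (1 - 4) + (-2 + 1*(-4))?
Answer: 4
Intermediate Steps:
s = -9 (s = -3 + (-2 - 4) = -3 - 6 = -9)
Q = -9
u(S) = 7 (u(S) = 2 + 1/(1/(8 - 3)) = 2 + 1/(1/5) = 2 + 5 = 7)
(Q + u(5))**2 = (-9 + 7)**2 = (-2)**2 = 4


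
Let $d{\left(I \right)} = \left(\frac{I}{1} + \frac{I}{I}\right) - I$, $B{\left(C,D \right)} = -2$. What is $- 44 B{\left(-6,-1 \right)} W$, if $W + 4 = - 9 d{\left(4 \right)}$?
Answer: $-1144$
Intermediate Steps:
$d{\left(I \right)} = 1$ ($d{\left(I \right)} = \left(I 1 + 1\right) - I = \left(I + 1\right) - I = \left(1 + I\right) - I = 1$)
$W = -13$ ($W = -4 - 9 = -13$)
$- 44 B{\left(-6,-1 \right)} W = \left(-44\right) \left(-2\right) \left(-13\right) = 88 \left(-13\right) = -1144$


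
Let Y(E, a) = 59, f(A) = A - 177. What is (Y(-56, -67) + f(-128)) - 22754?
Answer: -23000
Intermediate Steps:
f(A) = -177 + A
(Y(-56, -67) + f(-128)) - 22754 = (59 + (-177 - 128)) - 22754 = (59 - 305) - 22754 = -246 - 22754 = -23000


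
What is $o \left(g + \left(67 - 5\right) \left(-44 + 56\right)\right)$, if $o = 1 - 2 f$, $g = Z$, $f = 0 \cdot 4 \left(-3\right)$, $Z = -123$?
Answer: $621$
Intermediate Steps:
$f = 0$ ($f = 0 \left(-3\right) = 0$)
$g = -123$
$o = 1$ ($o = 1 - 0 = 1 + 0 = 1$)
$o \left(g + \left(67 - 5\right) \left(-44 + 56\right)\right) = 1 \left(-123 + \left(67 - 5\right) \left(-44 + 56\right)\right) = 1 \left(-123 + 62 \cdot 12\right) = 1 \left(-123 + 744\right) = 1 \cdot 621 = 621$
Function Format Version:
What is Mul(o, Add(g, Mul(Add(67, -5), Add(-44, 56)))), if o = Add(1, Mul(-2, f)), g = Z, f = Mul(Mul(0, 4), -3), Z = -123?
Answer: 621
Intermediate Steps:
f = 0 (f = Mul(0, -3) = 0)
g = -123
o = 1 (o = Add(1, Mul(-2, 0)) = Add(1, 0) = 1)
Mul(o, Add(g, Mul(Add(67, -5), Add(-44, 56)))) = Mul(1, Add(-123, Mul(Add(67, -5), Add(-44, 56)))) = Mul(1, Add(-123, Mul(62, 12))) = Mul(1, Add(-123, 744)) = Mul(1, 621) = 621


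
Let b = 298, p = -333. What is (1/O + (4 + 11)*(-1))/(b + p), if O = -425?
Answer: 6376/14875 ≈ 0.42864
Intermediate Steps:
(1/O + (4 + 11)*(-1))/(b + p) = (1/(-425) + (4 + 11)*(-1))/(298 - 333) = (-1/425 + 15*(-1))/(-35) = (-1/425 - 15)*(-1/35) = -6376/425*(-1/35) = 6376/14875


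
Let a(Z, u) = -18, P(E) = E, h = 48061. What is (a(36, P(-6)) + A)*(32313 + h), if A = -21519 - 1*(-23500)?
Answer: 157774162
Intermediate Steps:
A = 1981 (A = -21519 + 23500 = 1981)
(a(36, P(-6)) + A)*(32313 + h) = (-18 + 1981)*(32313 + 48061) = 1963*80374 = 157774162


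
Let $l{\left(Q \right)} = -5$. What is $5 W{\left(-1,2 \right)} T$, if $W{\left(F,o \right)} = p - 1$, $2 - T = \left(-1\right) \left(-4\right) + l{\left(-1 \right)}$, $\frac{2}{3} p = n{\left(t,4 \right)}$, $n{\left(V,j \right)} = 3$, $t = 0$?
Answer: $\frac{105}{2} \approx 52.5$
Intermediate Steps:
$p = \frac{9}{2}$ ($p = \frac{3}{2} \cdot 3 = \frac{9}{2} \approx 4.5$)
$T = 3$ ($T = 2 - \left(\left(-1\right) \left(-4\right) - 5\right) = 2 - \left(4 - 5\right) = 2 - -1 = 2 + 1 = 3$)
$W{\left(F,o \right)} = \frac{7}{2}$ ($W{\left(F,o \right)} = \frac{9}{2} - 1 = \frac{7}{2}$)
$5 W{\left(-1,2 \right)} T = 5 \cdot \frac{7}{2} \cdot 3 = \frac{35}{2} \cdot 3 = \frac{105}{2}$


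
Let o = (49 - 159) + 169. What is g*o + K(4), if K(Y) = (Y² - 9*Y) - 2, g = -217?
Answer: -12825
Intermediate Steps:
o = 59 (o = -110 + 169 = 59)
K(Y) = -2 + Y² - 9*Y
g*o + K(4) = -217*59 + (-2 + 4² - 9*4) = -12803 + (-2 + 16 - 36) = -12803 - 22 = -12825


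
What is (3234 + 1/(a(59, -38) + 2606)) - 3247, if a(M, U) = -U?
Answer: -34371/2644 ≈ -13.000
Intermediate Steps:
(3234 + 1/(a(59, -38) + 2606)) - 3247 = (3234 + 1/(-1*(-38) + 2606)) - 3247 = (3234 + 1/(38 + 2606)) - 3247 = (3234 + 1/2644) - 3247 = 8550697/2644 - 3247 = -34371/2644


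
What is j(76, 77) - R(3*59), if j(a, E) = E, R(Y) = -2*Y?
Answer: 431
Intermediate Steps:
j(76, 77) - R(3*59) = 77 - (-2)*3*59 = 77 - (-2)*177 = 77 - 1*(-354) = 77 + 354 = 431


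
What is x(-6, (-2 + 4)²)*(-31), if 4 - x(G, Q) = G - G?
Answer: -124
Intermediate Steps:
x(G, Q) = 4 (x(G, Q) = 4 - (G - G) = 4 - 1*0 = 4 + 0 = 4)
x(-6, (-2 + 4)²)*(-31) = 4*(-31) = -124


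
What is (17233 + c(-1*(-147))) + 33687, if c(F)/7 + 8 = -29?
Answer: 50661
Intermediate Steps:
c(F) = -259 (c(F) = -56 + 7*(-29) = -56 - 203 = -259)
(17233 + c(-1*(-147))) + 33687 = (17233 - 259) + 33687 = 16974 + 33687 = 50661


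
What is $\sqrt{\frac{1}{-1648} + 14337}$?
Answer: $\frac{5 \sqrt{97344785}}{412} \approx 119.74$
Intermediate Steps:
$\sqrt{\frac{1}{-1648} + 14337} = \sqrt{- \frac{1}{1648} + 14337} = \sqrt{\frac{23627375}{1648}} = \frac{5 \sqrt{97344785}}{412}$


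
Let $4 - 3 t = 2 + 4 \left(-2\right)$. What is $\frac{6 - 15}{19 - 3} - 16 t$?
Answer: $- \frac{2587}{48} \approx -53.896$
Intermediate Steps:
$t = \frac{10}{3}$ ($t = \frac{4}{3} - \frac{2 + 4 \left(-2\right)}{3} = \frac{4}{3} - \frac{2 - 8}{3} = \frac{4}{3} - -2 = \frac{4}{3} + 2 = \frac{10}{3} \approx 3.3333$)
$\frac{6 - 15}{19 - 3} - 16 t = \frac{6 - 15}{19 - 3} - \frac{160}{3} = - \frac{9}{16} - \frac{160}{3} = - \frac{2587}{48}$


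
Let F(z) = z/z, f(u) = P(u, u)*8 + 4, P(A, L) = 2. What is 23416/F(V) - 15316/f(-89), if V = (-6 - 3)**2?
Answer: 113251/5 ≈ 22650.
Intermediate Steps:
V = 81 (V = (-9)**2 = 81)
f(u) = 20 (f(u) = 2*8 + 4 = 16 + 4 = 20)
F(z) = 1
23416/F(V) - 15316/f(-89) = 23416/1 - 15316/20 = 23416*1 - 15316*1/20 = 23416 - 3829/5 = 113251/5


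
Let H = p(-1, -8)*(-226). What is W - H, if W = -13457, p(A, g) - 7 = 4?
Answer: -10971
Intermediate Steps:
p(A, g) = 11 (p(A, g) = 7 + 4 = 11)
H = -2486 (H = 11*(-226) = -2486)
W - H = -13457 - 1*(-2486) = -13457 + 2486 = -10971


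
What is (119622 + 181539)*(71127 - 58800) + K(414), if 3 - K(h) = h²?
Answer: 3712240254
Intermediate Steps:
K(h) = 3 - h²
(119622 + 181539)*(71127 - 58800) + K(414) = (119622 + 181539)*(71127 - 58800) + (3 - 1*414²) = 301161*12327 + (3 - 1*171396) = 3712411647 + (3 - 171396) = 3712411647 - 171393 = 3712240254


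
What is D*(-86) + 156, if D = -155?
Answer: 13486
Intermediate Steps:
D*(-86) + 156 = -155*(-86) + 156 = 13330 + 156 = 13486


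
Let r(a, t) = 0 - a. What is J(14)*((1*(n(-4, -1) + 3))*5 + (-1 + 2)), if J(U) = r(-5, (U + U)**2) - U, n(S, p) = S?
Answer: 36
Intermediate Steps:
r(a, t) = -a
J(U) = 5 - U (J(U) = -1*(-5) - U = 5 - U)
J(14)*((1*(n(-4, -1) + 3))*5 + (-1 + 2)) = (5 - 1*14)*((1*(-4 + 3))*5 + (-1 + 2)) = (5 - 14)*((1*(-1))*5 + 1) = -9*(-1*5 + 1) = -9*(-5 + 1) = -9*(-4) = 36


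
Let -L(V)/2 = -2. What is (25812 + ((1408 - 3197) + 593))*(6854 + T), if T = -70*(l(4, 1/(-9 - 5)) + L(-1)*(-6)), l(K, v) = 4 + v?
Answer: 203303544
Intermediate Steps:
L(V) = 4 (L(V) = -2*(-2) = 4)
T = 1405 (T = -70*((4 + 1/(-9 - 5)) + 4*(-6)) = -70*((4 + 1/(-14)) - 24) = -70*((4 - 1/14) - 24) = -70*(55/14 - 24) = -70*(-281/14) = 1405)
(25812 + ((1408 - 3197) + 593))*(6854 + T) = (25812 + ((1408 - 3197) + 593))*(6854 + 1405) = (25812 + (-1789 + 593))*8259 = (25812 - 1196)*8259 = 24616*8259 = 203303544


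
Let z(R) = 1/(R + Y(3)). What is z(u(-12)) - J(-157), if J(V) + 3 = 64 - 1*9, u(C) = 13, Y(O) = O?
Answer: -831/16 ≈ -51.938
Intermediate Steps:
J(V) = 52 (J(V) = -3 + (64 - 1*9) = -3 + (64 - 9) = -3 + 55 = 52)
z(R) = 1/(3 + R) (z(R) = 1/(R + 3) = 1/(3 + R))
z(u(-12)) - J(-157) = 1/(3 + 13) - 1*52 = 1/16 - 52 = -831/16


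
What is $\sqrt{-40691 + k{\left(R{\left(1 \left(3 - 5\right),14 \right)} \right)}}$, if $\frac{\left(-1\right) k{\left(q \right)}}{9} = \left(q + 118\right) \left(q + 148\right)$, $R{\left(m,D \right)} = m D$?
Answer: $i \sqrt{137891} \approx 371.34 i$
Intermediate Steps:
$R{\left(m,D \right)} = D m$
$k{\left(q \right)} = - 9 \left(118 + q\right) \left(148 + q\right)$ ($k{\left(q \right)} = - 9 \left(q + 118\right) \left(q + 148\right) = - 9 \left(118 + q\right) \left(148 + q\right)$)
$\sqrt{-40691 + k{\left(R{\left(1 \left(3 - 5\right),14 \right)} \right)}} = \sqrt{-40691 - \left(157176 + 9 \cdot 196 \left(3 - 5\right)^{2} + 2394 \cdot 14 \cdot 1 \left(3 - 5\right)\right)} = \sqrt{-40691 - \left(157176 + 7056 + 2394 \cdot 14 \cdot 1 \left(-2\right)\right)} = \sqrt{-40691 - \left(157176 + 7056 + 2394 \cdot 14 \left(-2\right)\right)} = \sqrt{-40691 - \left(90144 + 7056\right)} = \sqrt{-40691 - 97200} = \sqrt{-137891} = i \sqrt{137891}$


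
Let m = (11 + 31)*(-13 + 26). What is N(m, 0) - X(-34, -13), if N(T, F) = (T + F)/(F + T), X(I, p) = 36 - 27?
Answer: -8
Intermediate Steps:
X(I, p) = 9
m = 546 (m = 42*13 = 546)
N(T, F) = 1 (N(T, F) = (F + T)/(F + T) = 1)
N(m, 0) - X(-34, -13) = 1 - 1*9 = 1 - 9 = -8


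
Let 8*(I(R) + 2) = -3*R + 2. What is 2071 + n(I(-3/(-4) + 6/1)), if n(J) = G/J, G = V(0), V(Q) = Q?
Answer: 2071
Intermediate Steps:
G = 0
I(R) = -7/4 - 3*R/8 (I(R) = -2 + (-3*R + 2)/8 = -2 + (2 - 3*R)/8 = -2 + (¼ - 3*R/8) = -7/4 - 3*R/8)
n(J) = 0 (n(J) = 0/J = 0)
2071 + n(I(-3/(-4) + 6/1)) = 2071 + 0 = 2071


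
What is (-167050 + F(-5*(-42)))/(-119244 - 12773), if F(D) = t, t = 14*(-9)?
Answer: 167176/132017 ≈ 1.2663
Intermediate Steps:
t = -126
F(D) = -126
(-167050 + F(-5*(-42)))/(-119244 - 12773) = (-167050 - 126)/(-119244 - 12773) = -167176/(-132017) = -167176*(-1/132017) = 167176/132017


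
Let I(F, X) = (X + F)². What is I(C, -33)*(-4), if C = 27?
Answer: -144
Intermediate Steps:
I(F, X) = (F + X)²
I(C, -33)*(-4) = (27 - 33)²*(-4) = (-6)²*(-4) = 36*(-4) = -144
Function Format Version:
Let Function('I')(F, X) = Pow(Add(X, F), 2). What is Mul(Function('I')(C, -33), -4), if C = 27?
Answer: -144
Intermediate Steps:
Function('I')(F, X) = Pow(Add(F, X), 2)
Mul(Function('I')(C, -33), -4) = Mul(Pow(Add(27, -33), 2), -4) = Mul(Pow(-6, 2), -4) = Mul(36, -4) = -144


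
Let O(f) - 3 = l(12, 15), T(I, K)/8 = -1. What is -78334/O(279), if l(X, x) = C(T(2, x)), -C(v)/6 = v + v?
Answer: -78334/99 ≈ -791.25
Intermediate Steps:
T(I, K) = -8 (T(I, K) = 8*(-1) = -8)
C(v) = -12*v (C(v) = -6*(v + v) = -12*v)
l(X, x) = 96 (l(X, x) = -12*(-8) = 96)
O(f) = 99 (O(f) = 3 + 96 = 99)
-78334/O(279) = -78334/99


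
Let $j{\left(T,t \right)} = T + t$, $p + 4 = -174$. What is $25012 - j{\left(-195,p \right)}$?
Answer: $25385$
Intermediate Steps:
$p = -178$ ($p = -4 - 174 = -178$)
$25012 - j{\left(-195,p \right)} = 25012 - \left(-195 - 178\right) = 25012 - -373 = 25012 + 373 = 25385$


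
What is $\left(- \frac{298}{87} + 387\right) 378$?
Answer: $\frac{4204746}{29} \approx 1.4499 \cdot 10^{5}$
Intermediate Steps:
$\left(- \frac{298}{87} + 387\right) 378 = \frac{33371}{87} \cdot 378 = \frac{4204746}{29}$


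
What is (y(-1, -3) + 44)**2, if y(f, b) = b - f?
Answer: 1764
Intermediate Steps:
(y(-1, -3) + 44)**2 = ((-3 - 1*(-1)) + 44)**2 = ((-3 + 1) + 44)**2 = (-2 + 44)**2 = 42**2 = 1764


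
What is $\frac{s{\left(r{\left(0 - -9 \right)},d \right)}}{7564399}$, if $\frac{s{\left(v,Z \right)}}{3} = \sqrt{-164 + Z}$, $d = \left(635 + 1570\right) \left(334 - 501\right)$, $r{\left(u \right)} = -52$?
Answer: $\frac{3 i \sqrt{368399}}{7564399} \approx 0.00024072 i$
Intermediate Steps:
$d = -368235$ ($d = 2205 \left(-167\right) = -368235$)
$s{\left(v,Z \right)} = 3 \sqrt{-164 + Z}$
$\frac{s{\left(r{\left(0 - -9 \right)},d \right)}}{7564399} = \frac{3 \sqrt{-164 - 368235}}{7564399} = 3 \sqrt{-368399} \cdot \frac{1}{7564399} = 3 i \sqrt{368399} \cdot \frac{1}{7564399} = \frac{3 i \sqrt{368399}}{7564399}$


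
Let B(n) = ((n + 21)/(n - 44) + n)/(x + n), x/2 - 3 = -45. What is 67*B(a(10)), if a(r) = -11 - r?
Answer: 67/5 ≈ 13.400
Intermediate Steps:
x = -84 (x = 6 + 2*(-45) = 6 - 90 = -84)
B(n) = (n + (21 + n)/(-44 + n))/(-84 + n) (B(n) = ((n + 21)/(n - 44) + n)/(-84 + n) = ((21 + n)/(-44 + n) + n)/(-84 + n) = (n + (21 + n)/(-44 + n))/(-84 + n))
67*B(a(10)) = 67*((21 + (-11 - 1*10)² - 43*(-11 - 1*10))/(3696 + (-11 - 1*10)² - 128*(-11 - 1*10))) = 67*((21 + (-11 - 10)² - 43*(-11 - 10))/(3696 + (-11 - 10)² - 128*(-11 - 10))) = 67*((21 + (-21)² - 43*(-21))/(3696 + (-21)² - 128*(-21))) = 67*((21 + 441 + 903)/(3696 + 441 + 2688)) = 67*(1365/6825) = 67*((1/6825)*1365) = 67*(⅕) = 67/5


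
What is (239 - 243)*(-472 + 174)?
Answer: 1192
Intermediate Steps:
(239 - 243)*(-472 + 174) = -4*(-298) = 1192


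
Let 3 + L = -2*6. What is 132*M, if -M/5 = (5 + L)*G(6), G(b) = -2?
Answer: -13200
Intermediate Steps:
L = -15 (L = -3 - 2*6 = -3 - 12 = -15)
M = -100 (M = -5*(5 - 15)*(-2) = -(-50)*(-2) = -5*20 = -100)
132*M = 132*(-100) = -13200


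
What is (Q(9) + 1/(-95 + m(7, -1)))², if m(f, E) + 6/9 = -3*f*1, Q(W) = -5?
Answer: 3073009/122500 ≈ 25.086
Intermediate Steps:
m(f, E) = -⅔ - 3*f (m(f, E) = -⅔ - 3*f*1 = -⅔ - 3*f)
(Q(9) + 1/(-95 + m(7, -1)))² = (-5 + 1/(-95 + (-⅔ - 3*7)))² = (-5 + 1/(-95 + (-⅔ - 21)))² = (-5 + 1/(-95 - 65/3))² = (-5 + 1/(-350/3))² = (-5 - 3/350)² = (-1753/350)² = 3073009/122500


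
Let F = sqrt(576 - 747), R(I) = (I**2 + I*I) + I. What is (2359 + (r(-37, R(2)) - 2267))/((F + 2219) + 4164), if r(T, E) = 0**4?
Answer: 146809/10185715 - 69*I*sqrt(19)/10185715 ≈ 0.014413 - 2.9528e-5*I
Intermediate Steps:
R(I) = I + 2*I**2 (R(I) = (I**2 + I**2) + I = 2*I**2 + I = I + 2*I**2)
r(T, E) = 0
F = 3*I*sqrt(19) (F = sqrt(-171) = 3*I*sqrt(19) ≈ 13.077*I)
(2359 + (r(-37, R(2)) - 2267))/((F + 2219) + 4164) = (2359 + (0 - 2267))/((3*I*sqrt(19) + 2219) + 4164) = (2359 - 2267)/((2219 + 3*I*sqrt(19)) + 4164) = 92/(6383 + 3*I*sqrt(19))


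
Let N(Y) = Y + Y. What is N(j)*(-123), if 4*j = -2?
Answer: 123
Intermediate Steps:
j = -½ (j = (¼)*(-2) = -½ ≈ -0.50000)
N(Y) = 2*Y
N(j)*(-123) = (2*(-½))*(-123) = -1*(-123) = 123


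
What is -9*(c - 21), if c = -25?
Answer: 414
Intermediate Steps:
-9*(c - 21) = -9*(-25 - 21) = -9*(-46) = 414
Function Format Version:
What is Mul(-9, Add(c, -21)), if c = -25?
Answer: 414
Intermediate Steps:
Mul(-9, Add(c, -21)) = Mul(-9, Add(-25, -21)) = Mul(-9, -46) = 414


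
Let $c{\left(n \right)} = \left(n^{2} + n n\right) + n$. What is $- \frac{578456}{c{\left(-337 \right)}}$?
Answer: $- \frac{578456}{226801} \approx -2.5505$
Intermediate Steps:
$c{\left(n \right)} = n + 2 n^{2}$ ($c{\left(n \right)} = \left(n^{2} + n^{2}\right) + n = 2 n^{2} + n = n + 2 n^{2}$)
$- \frac{578456}{c{\left(-337 \right)}} = - \frac{578456}{\left(-337\right) \left(1 + 2 \left(-337\right)\right)} = - \frac{578456}{\left(-337\right) \left(1 - 674\right)} = - \frac{578456}{\left(-337\right) \left(-673\right)} = - \frac{578456}{226801}$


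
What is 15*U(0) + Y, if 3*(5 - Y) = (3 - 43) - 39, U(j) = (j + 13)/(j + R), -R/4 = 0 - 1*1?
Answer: 961/12 ≈ 80.083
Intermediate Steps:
R = 4 (R = -4*(0 - 1*1) = -4*(0 - 1) = -4*(-1) = 4)
U(j) = (13 + j)/(4 + j) (U(j) = (j + 13)/(j + 4) = (13 + j)/(4 + j))
Y = 94/3 (Y = 5 - ((3 - 43) - 39)/3 = 5 - (-40 - 39)/3 = 5 - ⅓*(-79) = 5 + 79/3 = 94/3 ≈ 31.333)
15*U(0) + Y = 15*((13 + 0)/(4 + 0)) + 94/3 = 15*(13/4) + 94/3 = 195/4 + 94/3 = 961/12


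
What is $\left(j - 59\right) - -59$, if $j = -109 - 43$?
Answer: $-152$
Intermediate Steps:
$j = -152$
$\left(j - 59\right) - -59 = \left(-152 - 59\right) - -59 = \left(-152 - 59\right) + 59 = -211 + 59 = -152$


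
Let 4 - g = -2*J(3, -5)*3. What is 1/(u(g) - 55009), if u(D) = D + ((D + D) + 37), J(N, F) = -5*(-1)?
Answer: -1/54870 ≈ -1.8225e-5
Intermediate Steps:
J(N, F) = 5
g = 34 (g = 4 - (-2*5)*3 = 4 - (-10)*3 = 4 - 1*(-30) = 4 + 30 = 34)
u(D) = 37 + 3*D (u(D) = D + (2*D + 37) = D + (37 + 2*D) = 37 + 3*D)
1/(u(g) - 55009) = 1/((37 + 3*34) - 55009) = 1/((37 + 102) - 55009) = 1/(139 - 55009) = 1/(-54870) = -1/54870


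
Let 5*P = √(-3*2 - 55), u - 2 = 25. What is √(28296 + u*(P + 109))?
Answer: 3*√(86775 + 15*I*√61)/5 ≈ 176.75 + 0.11931*I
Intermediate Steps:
u = 27 (u = 2 + 25 = 27)
P = I*√61/5 (P = √(-3*2 - 55)/5 = √(-6 - 55)/5 = √(-61)/5 = (I*√61)/5 = I*√61/5 ≈ 1.562*I)
√(28296 + u*(P + 109)) = √(28296 + 27*(I*√61/5 + 109)) = √(28296 + 27*(109 + I*√61/5)) = √(28296 + (2943 + 27*I*√61/5)) = √(31239 + 27*I*√61/5)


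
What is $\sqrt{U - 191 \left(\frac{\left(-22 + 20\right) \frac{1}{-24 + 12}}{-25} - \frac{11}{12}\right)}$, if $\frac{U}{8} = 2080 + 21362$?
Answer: $\frac{\sqrt{168941121}}{30} \approx 433.26$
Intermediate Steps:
$U = 187536$ ($U = 8 \left(2080 + 21362\right) = 8 \cdot 23442 = 187536$)
$\sqrt{U - 191 \left(\frac{\left(-22 + 20\right) \frac{1}{-24 + 12}}{-25} - \frac{11}{12}\right)} = \sqrt{187536 - 191 \left(\frac{\left(-22 + 20\right) \frac{1}{-24 + 12}}{-25} - \frac{11}{12}\right)} = \sqrt{187536 - 191 \left(- \frac{2}{-12} \left(- \frac{1}{25}\right) - \frac{11}{12}\right)} = \sqrt{187536 - 191 \left(\left(-2\right) \left(- \frac{1}{12}\right) \left(- \frac{1}{25}\right) - \frac{11}{12}\right)} = \sqrt{187536 - 191 \left(\frac{1}{6} \left(- \frac{1}{25}\right) - \frac{11}{12}\right)} = \sqrt{187536 - 191 \left(- \frac{1}{150} - \frac{11}{12}\right)} = \sqrt{187536 - - \frac{52907}{300}} = \sqrt{187536 + \frac{52907}{300}} = \sqrt{\frac{56313707}{300}} = \frac{\sqrt{168941121}}{30}$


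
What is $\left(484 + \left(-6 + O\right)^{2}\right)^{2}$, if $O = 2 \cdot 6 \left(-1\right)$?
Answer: $652864$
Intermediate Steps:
$O = -12$ ($O = 12 \left(-1\right) = -12$)
$\left(484 + \left(-6 + O\right)^{2}\right)^{2} = \left(484 + \left(-6 - 12\right)^{2}\right)^{2} = \left(484 + \left(-18\right)^{2}\right)^{2} = \left(484 + 324\right)^{2} = 808^{2} = 652864$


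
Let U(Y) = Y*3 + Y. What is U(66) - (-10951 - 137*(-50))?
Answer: 4365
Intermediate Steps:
U(Y) = 4*Y (U(Y) = 3*Y + Y = 4*Y)
U(66) - (-10951 - 137*(-50)) = 4*66 - (-10951 - 137*(-50)) = 264 - (-10951 + 6850) = 264 - 1*(-4101) = 264 + 4101 = 4365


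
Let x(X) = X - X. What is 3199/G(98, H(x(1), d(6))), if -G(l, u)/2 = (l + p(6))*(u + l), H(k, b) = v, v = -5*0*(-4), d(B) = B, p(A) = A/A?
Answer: -457/2772 ≈ -0.16486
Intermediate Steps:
p(A) = 1
v = 0 (v = 0*(-4) = 0)
x(X) = 0
H(k, b) = 0
G(l, u) = -2*(1 + l)*(l + u) (G(l, u) = -2*(l + 1)*(u + l) = -2*(1 + l)*(l + u))
3199/G(98, H(x(1), d(6))) = 3199/(-2*98 - 2*0 - 2*98² - 2*98*0) = 3199/(-196 + 0 - 2*9604 + 0) = 3199/(-196 + 0 - 19208 + 0) = 3199/(-19404) = 3199*(-1/19404) = -457/2772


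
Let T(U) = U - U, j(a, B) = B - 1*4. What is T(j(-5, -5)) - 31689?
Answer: -31689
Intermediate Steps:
j(a, B) = -4 + B (j(a, B) = B - 4 = -4 + B)
T(U) = 0
T(j(-5, -5)) - 31689 = 0 - 31689 = -31689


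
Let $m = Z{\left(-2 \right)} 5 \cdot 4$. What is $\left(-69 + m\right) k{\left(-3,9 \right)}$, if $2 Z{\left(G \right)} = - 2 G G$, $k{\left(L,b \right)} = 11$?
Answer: $-1639$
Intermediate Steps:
$Z{\left(G \right)} = - G^{2}$ ($Z{\left(G \right)} = \frac{- 2 G G}{2} = \frac{\left(-2\right) G^{2}}{2} = - G^{2}$)
$m = -80$ ($m = - \left(-2\right)^{2} \cdot 5 \cdot 4 = \left(-1\right) 4 \cdot 5 \cdot 4 = \left(-4\right) 5 \cdot 4 = \left(-20\right) 4 = -80$)
$\left(-69 + m\right) k{\left(-3,9 \right)} = \left(-69 - 80\right) 11 = \left(-149\right) 11 = -1639$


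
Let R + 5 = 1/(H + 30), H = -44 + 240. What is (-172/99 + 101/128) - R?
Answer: 5795423/1431936 ≈ 4.0473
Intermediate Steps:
H = 196
R = -1129/226 (R = -5 + 1/(196 + 30) = -5 + 1/226 = -1129/226 ≈ -4.9956)
(-172/99 + 101/128) - R = (-172/99 + 101/128) - 1*(-1129/226) = (-172*1/99 + 101*(1/128)) + 1129/226 = (-172/99 + 101/128) + 1129/226 = -12017/12672 + 1129/226 = 5795423/1431936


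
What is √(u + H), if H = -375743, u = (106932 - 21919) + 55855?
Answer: 5*I*√9395 ≈ 484.64*I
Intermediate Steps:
u = 140868 (u = 85013 + 55855 = 140868)
√(u + H) = √(140868 - 375743) = √(-234875) = 5*I*√9395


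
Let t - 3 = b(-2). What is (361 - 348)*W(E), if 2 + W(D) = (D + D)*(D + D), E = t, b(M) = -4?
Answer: 26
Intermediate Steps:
t = -1 (t = 3 - 4 = -1)
E = -1
W(D) = -2 + 4*D² (W(D) = -2 + (D + D)*(D + D) = -2 + (2*D)*(2*D) = -2 + 4*D²)
(361 - 348)*W(E) = (361 - 348)*(-2 + 4*(-1)²) = 13*(-2 + 4*1) = 13*(-2 + 4) = 13*2 = 26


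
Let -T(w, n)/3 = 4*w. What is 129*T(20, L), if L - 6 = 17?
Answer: -30960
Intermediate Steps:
L = 23 (L = 6 + 17 = 23)
T(w, n) = -12*w
129*T(20, L) = 129*(-12*20) = 129*(-240) = -30960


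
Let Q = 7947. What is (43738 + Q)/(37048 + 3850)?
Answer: 51685/40898 ≈ 1.2638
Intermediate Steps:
(43738 + Q)/(37048 + 3850) = (43738 + 7947)/(37048 + 3850) = 51685/40898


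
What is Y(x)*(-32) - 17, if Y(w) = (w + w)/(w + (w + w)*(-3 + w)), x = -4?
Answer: -157/13 ≈ -12.077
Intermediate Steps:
Y(w) = 2*w/(w + 2*w*(-3 + w)) (Y(w) = (2*w)/(w + (2*w)*(-3 + w)) = (2*w)/(w + 2*w*(-3 + w)) = 2*w/(w + 2*w*(-3 + w)))
Y(x)*(-32) - 17 = (2/(-5 + 2*(-4)))*(-32) - 17 = (2/(-5 - 8))*(-32) - 17 = (2/(-13))*(-32) - 17 = (2*(-1/13))*(-32) - 17 = -2/13*(-32) - 17 = 64/13 - 17 = -157/13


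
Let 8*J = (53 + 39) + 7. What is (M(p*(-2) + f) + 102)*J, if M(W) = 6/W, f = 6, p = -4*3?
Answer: 50589/40 ≈ 1264.7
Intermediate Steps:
p = -12
J = 99/8 (J = ((53 + 39) + 7)/8 = (92 + 7)/8 = (⅛)*99 = 99/8 ≈ 12.375)
(M(p*(-2) + f) + 102)*J = (6/(-12*(-2) + 6) + 102)*(99/8) = (6/(24 + 6) + 102)*(99/8) = (6/30 + 102)*(99/8) = (6*(1/30) + 102)*(99/8) = (⅕ + 102)*(99/8) = (511/5)*(99/8) = 50589/40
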